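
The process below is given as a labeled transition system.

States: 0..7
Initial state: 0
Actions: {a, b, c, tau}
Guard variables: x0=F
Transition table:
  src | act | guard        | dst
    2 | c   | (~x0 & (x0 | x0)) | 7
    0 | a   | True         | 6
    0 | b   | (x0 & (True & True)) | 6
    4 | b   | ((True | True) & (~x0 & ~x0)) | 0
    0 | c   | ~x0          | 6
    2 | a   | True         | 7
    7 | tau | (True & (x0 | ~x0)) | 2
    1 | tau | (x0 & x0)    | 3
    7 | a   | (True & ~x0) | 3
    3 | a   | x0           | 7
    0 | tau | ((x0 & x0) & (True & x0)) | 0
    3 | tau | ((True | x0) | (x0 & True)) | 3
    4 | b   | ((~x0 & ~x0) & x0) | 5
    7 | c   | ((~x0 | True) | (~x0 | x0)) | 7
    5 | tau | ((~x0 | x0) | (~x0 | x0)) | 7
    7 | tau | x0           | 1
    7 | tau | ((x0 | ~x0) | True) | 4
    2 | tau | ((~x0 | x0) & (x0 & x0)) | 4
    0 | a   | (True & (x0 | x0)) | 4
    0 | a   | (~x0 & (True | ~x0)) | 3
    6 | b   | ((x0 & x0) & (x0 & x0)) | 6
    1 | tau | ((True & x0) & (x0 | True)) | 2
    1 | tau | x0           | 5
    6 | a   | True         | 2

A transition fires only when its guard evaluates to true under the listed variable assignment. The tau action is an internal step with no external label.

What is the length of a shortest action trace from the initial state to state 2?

Layered search for 2:
  L0 = {0}
  L1 = {3,6}
  L2 = {2}
first hit 2 at d=2 via a·a

Answer: 2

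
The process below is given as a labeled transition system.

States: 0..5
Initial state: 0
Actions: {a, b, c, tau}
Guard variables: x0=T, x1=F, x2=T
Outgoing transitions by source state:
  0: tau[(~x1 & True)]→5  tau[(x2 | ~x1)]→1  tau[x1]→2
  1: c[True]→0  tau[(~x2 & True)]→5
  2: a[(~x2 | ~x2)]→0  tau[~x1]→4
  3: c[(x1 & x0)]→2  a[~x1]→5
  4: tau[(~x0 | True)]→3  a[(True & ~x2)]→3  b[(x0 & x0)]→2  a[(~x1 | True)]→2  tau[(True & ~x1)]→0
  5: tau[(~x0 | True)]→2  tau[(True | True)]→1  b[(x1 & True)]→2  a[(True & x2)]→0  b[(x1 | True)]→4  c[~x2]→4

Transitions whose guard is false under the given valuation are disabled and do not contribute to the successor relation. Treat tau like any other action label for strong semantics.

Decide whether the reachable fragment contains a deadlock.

Answer: DEADLOCK-FREE

Analysis:
Reach set: {0,1,2,3,4,5}
  0: tau→1  tau→5  [deg 2]
  1: c→0  [deg 1]
  2: tau→4  [deg 1]
  3: a→5  [deg 1]
  4: a→2  b→2  tau→0  tau→3  [deg 4]
  5: a→0  b→4  tau→1  tau→2  [deg 4]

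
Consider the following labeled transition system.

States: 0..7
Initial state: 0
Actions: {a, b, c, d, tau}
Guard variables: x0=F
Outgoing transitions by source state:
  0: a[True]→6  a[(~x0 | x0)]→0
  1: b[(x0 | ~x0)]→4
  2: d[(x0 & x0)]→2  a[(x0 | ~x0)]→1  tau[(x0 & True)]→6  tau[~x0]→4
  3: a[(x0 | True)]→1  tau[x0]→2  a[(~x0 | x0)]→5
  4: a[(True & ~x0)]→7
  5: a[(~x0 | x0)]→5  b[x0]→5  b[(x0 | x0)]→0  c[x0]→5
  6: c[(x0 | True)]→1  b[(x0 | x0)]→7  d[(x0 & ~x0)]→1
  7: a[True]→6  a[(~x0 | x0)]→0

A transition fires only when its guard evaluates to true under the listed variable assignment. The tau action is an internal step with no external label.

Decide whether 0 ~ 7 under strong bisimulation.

Answer: BISIMILAR

Trace:
Refine partition for ~:
  π0 = {{0,1,2,3,4,5,6,7}}
  π1 = {{0,3,4,5,7},{1},{2},{6}}
  π2 = {{0,7},{1},{2},{3},{4,5},{6}}
  π3 = {{0,7},{1},{2},{3},{4},{5},{6}}
7 equivalence class(es) (converged in 4)
0∈{0,7}, 7∈{0,7}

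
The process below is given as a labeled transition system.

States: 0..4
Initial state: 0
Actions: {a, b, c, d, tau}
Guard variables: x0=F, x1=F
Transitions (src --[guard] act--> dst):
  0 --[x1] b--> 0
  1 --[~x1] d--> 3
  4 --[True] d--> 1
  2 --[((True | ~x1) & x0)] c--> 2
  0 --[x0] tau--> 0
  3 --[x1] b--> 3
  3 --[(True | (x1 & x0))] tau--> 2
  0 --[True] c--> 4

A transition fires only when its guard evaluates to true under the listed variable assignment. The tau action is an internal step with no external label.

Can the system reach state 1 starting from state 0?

4 transition(s) survive guard evaluation.
L0 = {0}
L1 = {4}  cumulative {0,4}
L2 = {1}  cumulative {0,1,4}
L3 = {3}  cumulative {0,1,3,4}
L4 = {2}  cumulative {0,1,2,3,4}
R = {0,1,2,3,4}
Path to 1: c·d

Answer: REACHABLE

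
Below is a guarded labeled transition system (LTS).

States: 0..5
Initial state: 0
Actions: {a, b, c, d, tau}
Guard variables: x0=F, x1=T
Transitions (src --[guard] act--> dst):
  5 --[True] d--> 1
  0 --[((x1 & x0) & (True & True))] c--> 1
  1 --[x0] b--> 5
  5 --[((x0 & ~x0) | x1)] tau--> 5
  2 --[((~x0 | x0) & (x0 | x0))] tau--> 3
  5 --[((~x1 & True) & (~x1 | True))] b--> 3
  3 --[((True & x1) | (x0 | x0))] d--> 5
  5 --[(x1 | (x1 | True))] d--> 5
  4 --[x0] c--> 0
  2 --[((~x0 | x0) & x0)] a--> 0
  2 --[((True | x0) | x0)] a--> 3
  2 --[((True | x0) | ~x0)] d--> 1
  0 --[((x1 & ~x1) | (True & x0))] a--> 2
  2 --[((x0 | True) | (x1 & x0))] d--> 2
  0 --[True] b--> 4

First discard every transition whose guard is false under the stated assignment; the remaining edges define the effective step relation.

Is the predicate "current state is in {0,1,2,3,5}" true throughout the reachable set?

Answer: INVARIANT VIOLATED at state 4

Analysis:
Allowed set {0,1,2,3,5}
Reachable = {0,4}
  0: safe
  4: outside
witness against invariant: b → 4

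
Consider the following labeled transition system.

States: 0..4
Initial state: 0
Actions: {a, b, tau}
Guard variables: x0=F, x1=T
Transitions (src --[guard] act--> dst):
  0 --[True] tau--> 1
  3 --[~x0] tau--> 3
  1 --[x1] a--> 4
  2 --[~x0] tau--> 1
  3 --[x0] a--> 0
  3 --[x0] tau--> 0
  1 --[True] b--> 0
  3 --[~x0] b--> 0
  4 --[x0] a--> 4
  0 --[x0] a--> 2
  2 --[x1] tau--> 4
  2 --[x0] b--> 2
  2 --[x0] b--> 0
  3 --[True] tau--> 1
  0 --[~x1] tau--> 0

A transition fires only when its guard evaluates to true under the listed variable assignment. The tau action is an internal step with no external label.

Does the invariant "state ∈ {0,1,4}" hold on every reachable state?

Answer: INVARIANT HOLDS

Analysis:
Safe = {0,1,4}
R = {0,1,4}
  0: ok
  1: ok
  4: ok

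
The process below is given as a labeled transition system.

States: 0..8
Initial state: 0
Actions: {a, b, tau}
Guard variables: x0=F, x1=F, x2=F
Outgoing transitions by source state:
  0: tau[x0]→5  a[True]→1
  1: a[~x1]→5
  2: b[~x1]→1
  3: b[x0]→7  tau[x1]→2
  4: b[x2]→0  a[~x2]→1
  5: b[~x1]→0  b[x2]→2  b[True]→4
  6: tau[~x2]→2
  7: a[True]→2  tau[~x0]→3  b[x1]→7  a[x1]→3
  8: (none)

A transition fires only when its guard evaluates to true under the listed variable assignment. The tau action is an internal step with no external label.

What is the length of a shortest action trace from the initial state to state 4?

Answer: 3

Analysis:
Layered search for 4:
  Layer 0: {0}
  Layer 1: {1}
  Layer 2: {5}
  Layer 3: {4}
4 enters at depth 3; path a·a·b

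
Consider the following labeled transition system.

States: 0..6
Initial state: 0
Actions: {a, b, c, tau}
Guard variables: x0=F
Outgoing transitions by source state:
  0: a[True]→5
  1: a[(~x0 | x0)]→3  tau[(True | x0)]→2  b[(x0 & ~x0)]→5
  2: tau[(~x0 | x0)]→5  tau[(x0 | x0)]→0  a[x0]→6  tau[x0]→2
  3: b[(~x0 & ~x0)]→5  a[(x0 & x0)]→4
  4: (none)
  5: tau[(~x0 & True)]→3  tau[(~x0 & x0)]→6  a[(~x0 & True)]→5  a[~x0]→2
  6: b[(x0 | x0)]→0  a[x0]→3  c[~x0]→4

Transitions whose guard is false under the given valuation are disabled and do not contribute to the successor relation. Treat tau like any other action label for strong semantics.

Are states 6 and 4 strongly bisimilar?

Bisimulation quotient by refinement:
  P[0] = {{0,1,2,3,4,5,6}}
  P[1] = {{0},{1,5},{2},{3},{4},{6}}
  P[2] = {{0},{1},{2},{3},{4},{5},{6}}
Fixed point at round 3; 7 class(es).
6∈{6}, 4∈{4}

Answer: NOT BISIMILAR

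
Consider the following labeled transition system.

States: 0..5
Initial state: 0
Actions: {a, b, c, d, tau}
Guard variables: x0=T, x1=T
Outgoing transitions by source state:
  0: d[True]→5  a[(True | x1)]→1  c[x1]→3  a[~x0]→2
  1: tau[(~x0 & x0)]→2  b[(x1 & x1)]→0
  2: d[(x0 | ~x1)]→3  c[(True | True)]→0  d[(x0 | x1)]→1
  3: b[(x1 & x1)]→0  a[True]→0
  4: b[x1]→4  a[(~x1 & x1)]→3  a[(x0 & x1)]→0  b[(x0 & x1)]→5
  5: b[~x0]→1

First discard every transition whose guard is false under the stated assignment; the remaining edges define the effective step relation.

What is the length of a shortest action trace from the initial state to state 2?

Answer: UNREACHABLE

Trace:
Layered search for 2:
  L0 = {0}
  L1 = {1,3,5}
2 never appears.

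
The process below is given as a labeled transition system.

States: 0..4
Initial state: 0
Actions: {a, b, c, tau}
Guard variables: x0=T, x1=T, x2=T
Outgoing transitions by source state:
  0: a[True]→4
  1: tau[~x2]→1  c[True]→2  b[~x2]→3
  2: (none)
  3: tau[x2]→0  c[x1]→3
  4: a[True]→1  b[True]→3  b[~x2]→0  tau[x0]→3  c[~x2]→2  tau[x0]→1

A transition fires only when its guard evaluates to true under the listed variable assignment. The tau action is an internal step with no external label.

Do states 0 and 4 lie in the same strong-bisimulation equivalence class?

Refine partition for ~:
  P[0] = {{0,1,2,3,4}}
  P[1] = {{0},{1},{2},{3},{4}}
stable after 2 split(s): 5 block(s)
0∈{0}, 4∈{4}

Answer: NOT BISIMILAR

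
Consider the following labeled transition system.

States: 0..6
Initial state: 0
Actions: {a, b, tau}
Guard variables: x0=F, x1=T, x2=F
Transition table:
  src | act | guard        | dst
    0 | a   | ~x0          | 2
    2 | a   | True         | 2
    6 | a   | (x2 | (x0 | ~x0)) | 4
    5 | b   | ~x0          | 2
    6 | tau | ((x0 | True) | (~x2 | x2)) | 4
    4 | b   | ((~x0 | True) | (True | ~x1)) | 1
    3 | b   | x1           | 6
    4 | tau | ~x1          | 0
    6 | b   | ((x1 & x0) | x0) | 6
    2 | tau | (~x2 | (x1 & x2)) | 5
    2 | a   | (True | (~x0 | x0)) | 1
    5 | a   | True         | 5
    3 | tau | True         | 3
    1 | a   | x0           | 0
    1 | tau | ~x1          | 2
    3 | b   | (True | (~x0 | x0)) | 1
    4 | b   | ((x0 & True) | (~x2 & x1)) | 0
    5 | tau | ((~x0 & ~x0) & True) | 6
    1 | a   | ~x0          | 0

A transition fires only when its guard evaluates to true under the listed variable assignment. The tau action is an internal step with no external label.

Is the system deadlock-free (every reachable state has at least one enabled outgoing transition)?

R = {0,1,2,4,5,6}
  0: a→2  [1 exit(s)]
  1: a→0  [1 exit(s)]
  2: a→1  a→2  tau→5  [3 exit(s)]
  4: b→0  b→1  [2 exit(s)]
  5: a→5  b→2  tau→6  [3 exit(s)]
  6: a→4  tau→4  [2 exit(s)]

Answer: DEADLOCK-FREE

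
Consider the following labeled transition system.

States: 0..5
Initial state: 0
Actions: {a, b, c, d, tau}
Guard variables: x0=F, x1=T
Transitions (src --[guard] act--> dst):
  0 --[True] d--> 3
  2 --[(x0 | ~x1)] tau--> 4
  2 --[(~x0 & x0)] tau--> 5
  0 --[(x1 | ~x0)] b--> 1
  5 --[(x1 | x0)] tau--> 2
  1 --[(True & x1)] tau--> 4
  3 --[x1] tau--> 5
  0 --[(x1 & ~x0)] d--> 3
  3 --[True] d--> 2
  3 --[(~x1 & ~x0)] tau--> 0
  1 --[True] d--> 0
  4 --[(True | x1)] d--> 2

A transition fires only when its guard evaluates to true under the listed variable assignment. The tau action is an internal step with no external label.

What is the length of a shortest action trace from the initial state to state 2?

BFS to 2:
  depth 0: {0}
  depth 1: {1,3}
  depth 2: {2,4,5}
2 enters at depth 2; path d·d

Answer: 2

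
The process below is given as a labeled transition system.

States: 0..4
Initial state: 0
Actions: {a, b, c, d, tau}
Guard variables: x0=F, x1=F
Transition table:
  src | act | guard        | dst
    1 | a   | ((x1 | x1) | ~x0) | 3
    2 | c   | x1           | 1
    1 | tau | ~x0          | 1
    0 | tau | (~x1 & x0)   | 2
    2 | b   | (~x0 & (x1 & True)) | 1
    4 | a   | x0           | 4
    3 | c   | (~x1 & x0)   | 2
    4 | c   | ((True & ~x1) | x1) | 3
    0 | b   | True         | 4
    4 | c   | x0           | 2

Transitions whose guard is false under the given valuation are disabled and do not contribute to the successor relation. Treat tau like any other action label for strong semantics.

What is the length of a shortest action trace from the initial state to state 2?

Answer: UNREACHABLE

Trace:
Layered search for 2:
  Layer 0: {0}
  Layer 1: {4}
  Layer 2: {3}
2 never appears.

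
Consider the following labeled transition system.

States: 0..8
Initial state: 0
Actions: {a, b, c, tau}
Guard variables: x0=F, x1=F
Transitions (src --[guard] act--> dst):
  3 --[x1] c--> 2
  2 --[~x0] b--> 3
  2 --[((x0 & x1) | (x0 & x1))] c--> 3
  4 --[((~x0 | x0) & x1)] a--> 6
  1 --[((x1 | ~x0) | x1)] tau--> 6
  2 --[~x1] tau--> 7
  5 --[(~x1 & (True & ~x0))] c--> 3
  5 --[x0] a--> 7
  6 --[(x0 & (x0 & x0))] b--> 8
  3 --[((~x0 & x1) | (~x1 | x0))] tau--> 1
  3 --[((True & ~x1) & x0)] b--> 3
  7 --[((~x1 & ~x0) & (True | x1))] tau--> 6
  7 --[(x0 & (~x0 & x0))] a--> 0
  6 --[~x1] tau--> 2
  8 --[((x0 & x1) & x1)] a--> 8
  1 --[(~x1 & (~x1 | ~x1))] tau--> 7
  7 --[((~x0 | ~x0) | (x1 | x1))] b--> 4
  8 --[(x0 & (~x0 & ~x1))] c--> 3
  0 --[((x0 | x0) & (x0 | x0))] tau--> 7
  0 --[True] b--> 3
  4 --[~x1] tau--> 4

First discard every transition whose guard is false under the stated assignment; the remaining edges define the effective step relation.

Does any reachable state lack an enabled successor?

Answer: DEADLOCK-FREE

Trace:
Reachable = {0,1,2,3,4,6,7}
  0: b→3  [deg 1]
  1: tau→6  tau→7  [deg 2]
  2: b→3  tau→7  [deg 2]
  3: tau→1  [deg 1]
  4: tau→4  [deg 1]
  6: tau→2  [deg 1]
  7: b→4  tau→6  [deg 2]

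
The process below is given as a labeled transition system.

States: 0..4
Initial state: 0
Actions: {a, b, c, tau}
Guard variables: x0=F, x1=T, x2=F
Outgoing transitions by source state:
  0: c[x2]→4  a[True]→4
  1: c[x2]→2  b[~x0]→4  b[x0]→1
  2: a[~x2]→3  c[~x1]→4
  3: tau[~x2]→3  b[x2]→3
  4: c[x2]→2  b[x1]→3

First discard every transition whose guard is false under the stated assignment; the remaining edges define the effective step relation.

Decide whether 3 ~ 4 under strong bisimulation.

Refine partition for ~:
  round 0: {{0,1,2,3,4}}
  round 1: {{0,2},{1,4},{3}}
  round 2: {{0},{1},{2},{3},{4}}
stable after 3 split(s): 5 block(s)
3∈{3}, 4∈{4}

Answer: NOT BISIMILAR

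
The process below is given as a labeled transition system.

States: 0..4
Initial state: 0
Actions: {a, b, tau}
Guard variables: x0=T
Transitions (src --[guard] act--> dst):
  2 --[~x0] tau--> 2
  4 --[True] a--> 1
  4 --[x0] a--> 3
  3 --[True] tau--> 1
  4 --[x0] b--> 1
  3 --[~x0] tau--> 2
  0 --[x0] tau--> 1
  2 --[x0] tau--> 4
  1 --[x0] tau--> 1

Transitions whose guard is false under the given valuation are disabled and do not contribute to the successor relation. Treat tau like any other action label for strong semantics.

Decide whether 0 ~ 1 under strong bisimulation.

Bisimulation quotient by refinement:
  round 0: {{0,1,2,3,4}}
  round 1: {{0,1,2,3},{4}}
  round 2: {{0,1,3},{2},{4}}
Fixed point at round 3; 3 class(es).
class of 0: {0,1,3}; class of 1: {0,1,3}

Answer: BISIMILAR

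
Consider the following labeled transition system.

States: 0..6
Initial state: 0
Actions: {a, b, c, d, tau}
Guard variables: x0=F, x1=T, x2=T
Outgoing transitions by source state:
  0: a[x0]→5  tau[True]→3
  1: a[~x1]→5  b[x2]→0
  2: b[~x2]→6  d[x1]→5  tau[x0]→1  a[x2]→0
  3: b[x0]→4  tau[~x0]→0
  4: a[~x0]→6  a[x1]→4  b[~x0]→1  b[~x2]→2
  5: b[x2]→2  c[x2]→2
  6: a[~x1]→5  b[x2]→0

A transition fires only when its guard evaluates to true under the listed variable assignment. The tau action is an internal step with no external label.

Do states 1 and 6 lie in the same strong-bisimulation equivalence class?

Refine partition for ~:
  π0 = {{0,1,2,3,4,5,6}}
  π1 = {{0,3},{1,6},{2},{4},{5}}
Fixed point at round 2; 5 class(es).
class of 1: {1,6}; class of 6: {1,6}

Answer: BISIMILAR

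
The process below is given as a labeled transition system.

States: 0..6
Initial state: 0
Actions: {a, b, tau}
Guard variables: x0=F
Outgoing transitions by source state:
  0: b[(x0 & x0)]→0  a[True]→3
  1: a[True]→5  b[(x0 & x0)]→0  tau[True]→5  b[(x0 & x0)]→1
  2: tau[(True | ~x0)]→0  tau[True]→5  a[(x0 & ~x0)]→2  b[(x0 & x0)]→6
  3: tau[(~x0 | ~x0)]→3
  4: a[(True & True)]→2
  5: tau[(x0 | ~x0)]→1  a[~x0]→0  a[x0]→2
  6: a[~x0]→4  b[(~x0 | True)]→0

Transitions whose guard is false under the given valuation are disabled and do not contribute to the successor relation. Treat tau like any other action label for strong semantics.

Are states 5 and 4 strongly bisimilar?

Bisimulation quotient by refinement:
  π0 = {{0,1,2,3,4,5,6}}
  π1 = {{0,4},{1,5},{2,3},{6}}
  π2 = {{0,4},{1},{2},{3},{5},{6}}
  π3 = {{0},{1},{2},{3},{4},{5},{6}}
stable after 4 split(s): 7 block(s)
class of 5: {5}; class of 4: {4}

Answer: NOT BISIMILAR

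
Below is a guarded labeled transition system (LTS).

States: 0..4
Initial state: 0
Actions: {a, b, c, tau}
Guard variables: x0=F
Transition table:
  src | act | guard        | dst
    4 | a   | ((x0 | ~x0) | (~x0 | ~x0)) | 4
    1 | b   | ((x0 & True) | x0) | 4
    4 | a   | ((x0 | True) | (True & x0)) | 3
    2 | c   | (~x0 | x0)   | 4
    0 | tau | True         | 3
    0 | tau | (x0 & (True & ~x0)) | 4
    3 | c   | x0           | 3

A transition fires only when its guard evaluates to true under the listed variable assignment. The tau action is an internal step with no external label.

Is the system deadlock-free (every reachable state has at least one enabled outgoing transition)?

R = {0,3}
  0: tau→3  [deg 1]
  3: ∅  [no exit]
Path to 3: tau

Answer: DEADLOCK at state 3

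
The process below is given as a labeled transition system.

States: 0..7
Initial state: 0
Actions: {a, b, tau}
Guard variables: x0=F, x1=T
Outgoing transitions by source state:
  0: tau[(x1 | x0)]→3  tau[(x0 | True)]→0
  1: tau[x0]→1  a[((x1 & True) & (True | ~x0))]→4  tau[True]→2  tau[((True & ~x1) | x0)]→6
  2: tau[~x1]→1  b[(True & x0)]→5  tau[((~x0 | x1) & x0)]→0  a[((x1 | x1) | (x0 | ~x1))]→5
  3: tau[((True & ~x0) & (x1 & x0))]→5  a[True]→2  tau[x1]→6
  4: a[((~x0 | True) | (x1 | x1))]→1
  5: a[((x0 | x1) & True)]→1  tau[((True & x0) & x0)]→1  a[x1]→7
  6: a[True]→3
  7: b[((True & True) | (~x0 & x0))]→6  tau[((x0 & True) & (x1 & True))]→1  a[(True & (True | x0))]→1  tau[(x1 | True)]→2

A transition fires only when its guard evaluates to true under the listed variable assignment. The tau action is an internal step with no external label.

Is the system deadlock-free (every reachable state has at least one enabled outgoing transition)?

R = {0,1,2,3,4,5,6,7}
  0: tau→0  tau→3  [deg 2]
  1: a→4  tau→2  [deg 2]
  2: a→5  [deg 1]
  3: a→2  tau→6  [deg 2]
  4: a→1  [deg 1]
  5: a→1  a→7  [deg 2]
  6: a→3  [deg 1]
  7: a→1  b→6  tau→2  [deg 3]

Answer: DEADLOCK-FREE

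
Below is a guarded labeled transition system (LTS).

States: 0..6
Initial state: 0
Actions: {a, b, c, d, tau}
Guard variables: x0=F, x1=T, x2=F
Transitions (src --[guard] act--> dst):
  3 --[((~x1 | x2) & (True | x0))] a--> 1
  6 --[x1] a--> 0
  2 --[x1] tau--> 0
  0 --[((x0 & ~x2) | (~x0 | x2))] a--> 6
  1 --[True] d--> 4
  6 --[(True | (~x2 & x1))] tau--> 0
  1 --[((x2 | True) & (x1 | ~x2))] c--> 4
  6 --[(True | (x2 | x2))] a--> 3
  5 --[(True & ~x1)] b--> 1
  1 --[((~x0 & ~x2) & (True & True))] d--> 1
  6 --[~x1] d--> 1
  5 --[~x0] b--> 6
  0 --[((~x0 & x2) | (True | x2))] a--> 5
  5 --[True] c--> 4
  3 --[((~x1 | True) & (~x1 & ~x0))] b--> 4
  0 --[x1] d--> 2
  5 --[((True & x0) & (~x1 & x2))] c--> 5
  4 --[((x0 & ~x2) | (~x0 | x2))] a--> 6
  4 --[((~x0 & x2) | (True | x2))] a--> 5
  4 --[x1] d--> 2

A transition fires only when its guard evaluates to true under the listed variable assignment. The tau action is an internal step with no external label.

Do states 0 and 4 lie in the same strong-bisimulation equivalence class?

Answer: BISIMILAR

Analysis:
Compute ~ classes (split until stable):
  π0 = {{0,1,2,3,4,5,6}}
  π1 = {{0,4},{1},{2},{3},{5},{6}}
6 equivalence class(es) (converged in 2)
[0]={0,4}  [4]={0,4}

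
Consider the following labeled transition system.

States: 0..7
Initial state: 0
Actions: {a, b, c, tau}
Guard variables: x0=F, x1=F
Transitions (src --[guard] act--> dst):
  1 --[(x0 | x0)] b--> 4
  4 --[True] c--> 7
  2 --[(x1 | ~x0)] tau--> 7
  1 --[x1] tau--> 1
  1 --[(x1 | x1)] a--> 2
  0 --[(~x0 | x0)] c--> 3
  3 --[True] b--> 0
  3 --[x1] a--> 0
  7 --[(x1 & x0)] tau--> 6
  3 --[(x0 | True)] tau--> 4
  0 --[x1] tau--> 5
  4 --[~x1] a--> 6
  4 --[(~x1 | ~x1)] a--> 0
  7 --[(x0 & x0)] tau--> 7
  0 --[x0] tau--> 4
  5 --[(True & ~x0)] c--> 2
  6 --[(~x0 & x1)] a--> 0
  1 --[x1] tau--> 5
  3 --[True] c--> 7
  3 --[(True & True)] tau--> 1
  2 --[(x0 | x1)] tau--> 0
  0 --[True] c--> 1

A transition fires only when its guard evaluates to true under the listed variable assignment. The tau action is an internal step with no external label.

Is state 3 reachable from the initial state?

Guard filter leaves 11 enabled edge(s).
Layer 0: {0}
Layer 1: {1,3}  now seen {0,1,3}
Layer 2: {4,7}  now seen {0,1,3,4,7}
Layer 3: {6}  now seen {0,1,3,4,6,7}
Reachable = {0,1,3,4,6,7}
trace reaching 3: c

Answer: REACHABLE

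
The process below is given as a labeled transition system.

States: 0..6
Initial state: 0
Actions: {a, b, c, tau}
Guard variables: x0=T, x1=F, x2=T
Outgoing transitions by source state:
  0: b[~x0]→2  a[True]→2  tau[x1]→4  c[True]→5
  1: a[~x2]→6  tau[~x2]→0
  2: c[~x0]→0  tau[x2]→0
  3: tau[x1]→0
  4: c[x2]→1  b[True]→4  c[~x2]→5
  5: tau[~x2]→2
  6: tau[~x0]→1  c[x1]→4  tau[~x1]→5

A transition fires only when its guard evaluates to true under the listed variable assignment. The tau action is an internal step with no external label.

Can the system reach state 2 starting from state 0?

Answer: REACHABLE

Working:
After dropping false guards: 6 live edges.
depth 0: {0}
depth 1: {2,5}  total {0,2,5}
Reach set: {0,2,5}
witness 2: a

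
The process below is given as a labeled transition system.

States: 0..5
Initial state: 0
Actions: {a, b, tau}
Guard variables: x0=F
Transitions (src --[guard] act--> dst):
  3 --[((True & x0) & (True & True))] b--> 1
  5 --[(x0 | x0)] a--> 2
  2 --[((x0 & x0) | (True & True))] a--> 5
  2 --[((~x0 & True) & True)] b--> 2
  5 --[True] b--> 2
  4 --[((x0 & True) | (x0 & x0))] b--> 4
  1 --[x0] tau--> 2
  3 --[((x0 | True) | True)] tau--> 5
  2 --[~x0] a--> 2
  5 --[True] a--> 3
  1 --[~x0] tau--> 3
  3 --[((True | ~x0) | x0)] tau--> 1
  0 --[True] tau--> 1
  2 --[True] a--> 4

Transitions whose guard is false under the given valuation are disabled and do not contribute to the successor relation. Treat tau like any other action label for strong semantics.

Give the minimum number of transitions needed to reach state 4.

Layered search for 4:
  depth 0: {0}
  depth 1: {1}
  depth 2: {3}
  depth 3: {5}
  depth 4: {2}
  depth 5: {4}
first hit 4 at d=5 via tau·tau·tau·b·a

Answer: 5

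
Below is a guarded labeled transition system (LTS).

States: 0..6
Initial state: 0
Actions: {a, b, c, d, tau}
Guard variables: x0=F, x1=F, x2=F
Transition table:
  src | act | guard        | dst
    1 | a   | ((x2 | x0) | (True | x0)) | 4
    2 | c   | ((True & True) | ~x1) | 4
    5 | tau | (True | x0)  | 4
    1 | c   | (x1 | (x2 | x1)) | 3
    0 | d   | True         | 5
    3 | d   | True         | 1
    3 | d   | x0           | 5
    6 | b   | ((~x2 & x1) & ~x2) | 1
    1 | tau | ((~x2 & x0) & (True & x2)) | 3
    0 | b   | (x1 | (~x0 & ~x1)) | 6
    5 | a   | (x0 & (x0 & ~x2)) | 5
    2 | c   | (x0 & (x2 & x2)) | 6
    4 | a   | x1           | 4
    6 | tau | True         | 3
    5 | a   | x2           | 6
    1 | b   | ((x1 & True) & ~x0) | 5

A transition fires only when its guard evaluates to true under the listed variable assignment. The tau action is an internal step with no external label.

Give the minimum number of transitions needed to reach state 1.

Answer: 3

Trace:
Breadth-first toward 1:
  L0 = {0}
  L1 = {5,6}
  L2 = {3,4}
  L3 = {1}
depth(1)=3, e.g. b·tau·d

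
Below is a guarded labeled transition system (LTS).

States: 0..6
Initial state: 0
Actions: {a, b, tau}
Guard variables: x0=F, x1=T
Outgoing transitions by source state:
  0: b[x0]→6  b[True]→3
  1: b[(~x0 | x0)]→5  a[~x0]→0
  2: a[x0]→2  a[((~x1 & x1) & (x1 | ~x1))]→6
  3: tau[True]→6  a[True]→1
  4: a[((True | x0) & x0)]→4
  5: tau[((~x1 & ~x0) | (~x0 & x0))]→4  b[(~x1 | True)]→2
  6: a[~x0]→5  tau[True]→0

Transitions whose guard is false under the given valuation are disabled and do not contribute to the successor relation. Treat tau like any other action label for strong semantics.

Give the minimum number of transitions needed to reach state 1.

Answer: 2

Analysis:
Breadth-first toward 1:
  depth 0: {0}
  depth 1: {3}
  depth 2: {1,6}
depth(1)=2, e.g. b·a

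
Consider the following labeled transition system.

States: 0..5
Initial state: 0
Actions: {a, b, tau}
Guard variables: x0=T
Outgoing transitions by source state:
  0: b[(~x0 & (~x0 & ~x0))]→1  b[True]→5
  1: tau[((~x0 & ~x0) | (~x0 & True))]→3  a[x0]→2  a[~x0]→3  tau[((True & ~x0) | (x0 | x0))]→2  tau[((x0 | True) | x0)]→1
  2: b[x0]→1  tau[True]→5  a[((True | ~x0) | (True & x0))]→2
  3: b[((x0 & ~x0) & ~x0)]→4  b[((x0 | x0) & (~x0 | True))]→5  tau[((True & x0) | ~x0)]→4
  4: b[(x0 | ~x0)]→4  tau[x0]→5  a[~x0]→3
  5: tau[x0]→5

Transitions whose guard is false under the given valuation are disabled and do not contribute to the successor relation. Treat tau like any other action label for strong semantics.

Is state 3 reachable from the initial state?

Answer: UNREACHABLE

Working:
12 transition(s) survive guard evaluation.
depth 0: {0}
depth 1: {5}  cumulative {0,5}
R = {0,5}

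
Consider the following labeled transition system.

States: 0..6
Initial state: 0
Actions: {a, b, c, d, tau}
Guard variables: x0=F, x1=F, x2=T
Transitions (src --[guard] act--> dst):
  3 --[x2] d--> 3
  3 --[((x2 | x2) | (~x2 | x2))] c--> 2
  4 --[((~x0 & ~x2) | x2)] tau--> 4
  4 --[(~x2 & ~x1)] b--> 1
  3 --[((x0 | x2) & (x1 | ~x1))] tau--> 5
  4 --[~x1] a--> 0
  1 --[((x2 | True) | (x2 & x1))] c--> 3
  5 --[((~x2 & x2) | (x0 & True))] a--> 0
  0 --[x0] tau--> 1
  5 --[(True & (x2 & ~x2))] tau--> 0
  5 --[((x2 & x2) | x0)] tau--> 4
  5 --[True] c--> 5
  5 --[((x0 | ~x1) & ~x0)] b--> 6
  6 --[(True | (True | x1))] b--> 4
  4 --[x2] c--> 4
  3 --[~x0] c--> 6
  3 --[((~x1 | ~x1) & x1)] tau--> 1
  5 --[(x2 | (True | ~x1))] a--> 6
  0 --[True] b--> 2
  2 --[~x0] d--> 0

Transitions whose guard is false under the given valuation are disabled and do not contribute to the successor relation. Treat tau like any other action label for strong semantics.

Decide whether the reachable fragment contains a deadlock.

R = {0,2}
  0: b→2  [1 exit(s)]
  2: d→0  [1 exit(s)]

Answer: DEADLOCK-FREE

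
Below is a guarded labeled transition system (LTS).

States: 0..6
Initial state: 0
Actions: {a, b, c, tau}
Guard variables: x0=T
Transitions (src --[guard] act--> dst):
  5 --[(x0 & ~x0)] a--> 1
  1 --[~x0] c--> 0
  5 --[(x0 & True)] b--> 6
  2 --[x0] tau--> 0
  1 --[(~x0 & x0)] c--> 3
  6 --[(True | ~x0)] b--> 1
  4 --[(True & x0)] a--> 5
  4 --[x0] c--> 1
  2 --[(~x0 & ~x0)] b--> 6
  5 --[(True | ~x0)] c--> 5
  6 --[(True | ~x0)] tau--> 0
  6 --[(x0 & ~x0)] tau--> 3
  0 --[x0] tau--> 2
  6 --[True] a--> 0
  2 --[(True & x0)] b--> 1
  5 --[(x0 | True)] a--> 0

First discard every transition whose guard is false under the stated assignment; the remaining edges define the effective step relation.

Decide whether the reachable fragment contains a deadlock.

Answer: DEADLOCK at state 1

Analysis:
R = {0,1,2}
  0: tau→2  [1 out]
  1: ∅  [deadlock]
  2: b→1  tau→0  [2 out]
trace reaching 1: tau·b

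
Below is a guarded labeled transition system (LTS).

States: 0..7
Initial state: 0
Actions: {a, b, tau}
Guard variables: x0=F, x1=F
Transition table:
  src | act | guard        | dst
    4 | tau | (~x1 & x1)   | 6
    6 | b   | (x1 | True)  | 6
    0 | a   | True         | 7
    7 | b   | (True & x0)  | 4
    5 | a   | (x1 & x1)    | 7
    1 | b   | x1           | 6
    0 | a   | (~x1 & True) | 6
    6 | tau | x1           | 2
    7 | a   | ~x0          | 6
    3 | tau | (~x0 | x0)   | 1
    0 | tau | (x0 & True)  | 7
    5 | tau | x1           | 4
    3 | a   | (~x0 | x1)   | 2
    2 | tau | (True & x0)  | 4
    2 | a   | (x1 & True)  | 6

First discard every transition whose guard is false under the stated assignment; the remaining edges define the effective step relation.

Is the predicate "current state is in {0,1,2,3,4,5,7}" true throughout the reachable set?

Answer: INVARIANT VIOLATED at state 6

Working:
Safe = {0,1,2,3,4,5,7}
R = {0,6,7}
  0: safe
  6: outside
  7: safe
reach 6 via a — violates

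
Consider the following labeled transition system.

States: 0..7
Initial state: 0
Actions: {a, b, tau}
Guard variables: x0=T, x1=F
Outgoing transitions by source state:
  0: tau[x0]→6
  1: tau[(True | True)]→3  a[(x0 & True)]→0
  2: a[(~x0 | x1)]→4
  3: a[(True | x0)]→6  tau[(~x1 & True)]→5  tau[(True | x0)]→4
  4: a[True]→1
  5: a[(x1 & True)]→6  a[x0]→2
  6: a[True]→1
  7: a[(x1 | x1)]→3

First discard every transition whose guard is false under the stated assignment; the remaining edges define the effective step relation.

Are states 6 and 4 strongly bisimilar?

Compute ~ classes (split until stable):
  round 0: {{0,1,2,3,4,5,6,7}}
  round 1: {{0},{1,3},{2,7},{4,5,6}}
  round 2: {{0},{1},{2,7},{3},{4,6},{5}}
stable after 3 split(s): 6 block(s)
class of 6: {4,6}; class of 4: {4,6}

Answer: BISIMILAR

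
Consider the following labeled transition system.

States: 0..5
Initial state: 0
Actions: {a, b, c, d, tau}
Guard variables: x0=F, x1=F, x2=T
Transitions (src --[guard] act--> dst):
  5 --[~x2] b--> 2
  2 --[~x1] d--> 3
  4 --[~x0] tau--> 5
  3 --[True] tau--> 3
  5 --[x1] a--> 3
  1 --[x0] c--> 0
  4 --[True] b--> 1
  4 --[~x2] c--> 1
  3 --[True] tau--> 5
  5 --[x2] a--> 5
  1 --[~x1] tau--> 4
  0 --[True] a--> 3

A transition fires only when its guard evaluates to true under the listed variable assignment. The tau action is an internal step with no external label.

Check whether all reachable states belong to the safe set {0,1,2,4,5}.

Answer: INVARIANT VIOLATED at state 3

Trace:
Allowed set {0,1,2,4,5}
Reachable = {0,3,5}
  0: ✓
  3: outside
  5: ✓
counterexample path to 3: a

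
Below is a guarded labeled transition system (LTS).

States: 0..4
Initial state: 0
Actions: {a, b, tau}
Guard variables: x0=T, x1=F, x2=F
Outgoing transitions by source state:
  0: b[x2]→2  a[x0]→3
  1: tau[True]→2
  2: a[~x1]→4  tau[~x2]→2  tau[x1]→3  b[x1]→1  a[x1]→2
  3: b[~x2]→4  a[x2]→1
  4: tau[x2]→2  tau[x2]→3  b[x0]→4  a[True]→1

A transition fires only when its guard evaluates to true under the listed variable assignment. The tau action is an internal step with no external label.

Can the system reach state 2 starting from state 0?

7 transition(s) survive guard evaluation.
L0 = {0}
L1 = {3}  now seen {0,3}
L2 = {4}  now seen {0,3,4}
L3 = {1}  now seen {0,1,3,4}
L4 = {2}  now seen {0,1,2,3,4}
Reachable = {0,1,2,3,4}
witness 2: a·b·a·tau

Answer: REACHABLE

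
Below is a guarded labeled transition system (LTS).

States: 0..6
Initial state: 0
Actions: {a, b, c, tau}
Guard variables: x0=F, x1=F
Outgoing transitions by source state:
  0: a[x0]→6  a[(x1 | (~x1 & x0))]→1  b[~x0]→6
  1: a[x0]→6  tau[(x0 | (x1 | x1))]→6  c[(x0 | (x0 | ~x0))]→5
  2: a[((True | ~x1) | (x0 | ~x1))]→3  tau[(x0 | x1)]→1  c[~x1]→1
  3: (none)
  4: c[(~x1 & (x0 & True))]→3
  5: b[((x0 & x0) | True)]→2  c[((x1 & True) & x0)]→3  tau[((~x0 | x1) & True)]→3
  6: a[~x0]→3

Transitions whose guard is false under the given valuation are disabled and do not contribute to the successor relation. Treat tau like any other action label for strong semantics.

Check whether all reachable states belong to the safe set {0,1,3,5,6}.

Answer: INVARIANT HOLDS

Analysis:
Inv-set: {0,1,3,5,6}
R = {0,3,6}
  0: ok
  3: ok
  6: ok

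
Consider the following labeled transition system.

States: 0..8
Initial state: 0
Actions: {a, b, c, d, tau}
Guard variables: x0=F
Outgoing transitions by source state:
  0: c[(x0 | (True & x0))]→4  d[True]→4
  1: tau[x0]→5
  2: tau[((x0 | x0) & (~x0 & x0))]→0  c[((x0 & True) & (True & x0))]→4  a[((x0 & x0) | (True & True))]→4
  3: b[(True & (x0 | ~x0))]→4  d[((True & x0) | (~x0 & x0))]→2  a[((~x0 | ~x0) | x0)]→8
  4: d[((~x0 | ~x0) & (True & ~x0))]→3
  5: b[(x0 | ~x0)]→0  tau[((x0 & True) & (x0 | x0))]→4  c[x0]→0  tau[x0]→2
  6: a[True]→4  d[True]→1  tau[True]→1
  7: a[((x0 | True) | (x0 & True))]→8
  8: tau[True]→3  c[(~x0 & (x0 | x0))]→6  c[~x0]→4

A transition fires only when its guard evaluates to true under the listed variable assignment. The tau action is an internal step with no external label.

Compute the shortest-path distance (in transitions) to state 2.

BFS to 2:
  L0 = {0}
  L1 = {4}
  L2 = {3}
  L3 = {8}
2 never appears.

Answer: UNREACHABLE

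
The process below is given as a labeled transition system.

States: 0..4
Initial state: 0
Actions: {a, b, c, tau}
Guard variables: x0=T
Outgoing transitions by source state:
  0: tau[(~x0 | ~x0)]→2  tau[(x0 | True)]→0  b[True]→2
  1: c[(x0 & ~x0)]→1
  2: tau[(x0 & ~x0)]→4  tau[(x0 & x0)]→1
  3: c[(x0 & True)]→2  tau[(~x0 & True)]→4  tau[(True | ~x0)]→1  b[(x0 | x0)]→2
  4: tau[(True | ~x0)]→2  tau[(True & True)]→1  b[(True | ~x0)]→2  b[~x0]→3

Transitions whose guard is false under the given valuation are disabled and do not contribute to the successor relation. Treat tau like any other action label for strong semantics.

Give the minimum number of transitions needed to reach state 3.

Answer: UNREACHABLE

Working:
BFS to 3:
  Layer 0: {0}
  Layer 1: {2}
  Layer 2: {1}
3 never appears.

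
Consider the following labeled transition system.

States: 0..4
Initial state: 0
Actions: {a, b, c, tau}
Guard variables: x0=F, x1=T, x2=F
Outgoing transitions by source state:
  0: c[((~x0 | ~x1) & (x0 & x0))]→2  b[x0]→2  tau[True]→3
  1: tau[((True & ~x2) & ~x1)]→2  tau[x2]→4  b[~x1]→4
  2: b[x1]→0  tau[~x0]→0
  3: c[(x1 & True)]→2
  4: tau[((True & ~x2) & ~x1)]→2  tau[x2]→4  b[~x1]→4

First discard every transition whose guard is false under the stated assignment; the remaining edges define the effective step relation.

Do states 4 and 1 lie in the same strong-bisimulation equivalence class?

Refine partition for ~:
  round 0: {{0,1,2,3,4}}
  round 1: {{0},{1,4},{2},{3}}
4 equivalence class(es) (converged in 2)
[4]={1,4}  [1]={1,4}

Answer: BISIMILAR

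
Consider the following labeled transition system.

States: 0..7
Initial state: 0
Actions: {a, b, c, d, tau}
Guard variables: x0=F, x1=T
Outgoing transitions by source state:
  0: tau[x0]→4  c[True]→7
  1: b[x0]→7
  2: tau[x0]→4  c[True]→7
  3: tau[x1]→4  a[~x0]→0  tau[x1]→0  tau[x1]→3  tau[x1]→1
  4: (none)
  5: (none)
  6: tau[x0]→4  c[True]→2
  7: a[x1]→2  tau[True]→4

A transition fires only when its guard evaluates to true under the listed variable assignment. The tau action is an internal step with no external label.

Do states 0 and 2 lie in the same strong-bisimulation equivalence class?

Refine partition for ~:
  round 0: {{0,1,2,3,4,5,6,7}}
  round 1: {{0,2,6},{1,4,5},{3,7}}
  round 2: {{0,2},{1,4,5},{3},{6},{7}}
5 equivalence class(es) (converged in 3)
class of 0: {0,2}; class of 2: {0,2}

Answer: BISIMILAR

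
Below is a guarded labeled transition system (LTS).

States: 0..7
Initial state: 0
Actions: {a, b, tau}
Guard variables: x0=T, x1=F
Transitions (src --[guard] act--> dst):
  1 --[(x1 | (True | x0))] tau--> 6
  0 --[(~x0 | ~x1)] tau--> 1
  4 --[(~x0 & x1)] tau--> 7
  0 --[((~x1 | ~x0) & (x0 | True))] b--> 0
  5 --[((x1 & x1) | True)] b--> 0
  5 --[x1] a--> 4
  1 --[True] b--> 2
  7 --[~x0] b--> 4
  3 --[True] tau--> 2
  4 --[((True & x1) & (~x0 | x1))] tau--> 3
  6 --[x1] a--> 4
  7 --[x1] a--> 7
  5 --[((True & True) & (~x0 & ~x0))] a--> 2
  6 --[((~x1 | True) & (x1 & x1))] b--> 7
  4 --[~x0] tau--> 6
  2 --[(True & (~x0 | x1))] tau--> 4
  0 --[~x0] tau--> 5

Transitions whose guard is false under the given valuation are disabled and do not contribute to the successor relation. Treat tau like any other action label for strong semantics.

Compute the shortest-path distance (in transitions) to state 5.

Answer: UNREACHABLE

Trace:
BFS to 5:
  depth 0: {0}
  depth 1: {1}
  depth 2: {2,6}
5 never appears.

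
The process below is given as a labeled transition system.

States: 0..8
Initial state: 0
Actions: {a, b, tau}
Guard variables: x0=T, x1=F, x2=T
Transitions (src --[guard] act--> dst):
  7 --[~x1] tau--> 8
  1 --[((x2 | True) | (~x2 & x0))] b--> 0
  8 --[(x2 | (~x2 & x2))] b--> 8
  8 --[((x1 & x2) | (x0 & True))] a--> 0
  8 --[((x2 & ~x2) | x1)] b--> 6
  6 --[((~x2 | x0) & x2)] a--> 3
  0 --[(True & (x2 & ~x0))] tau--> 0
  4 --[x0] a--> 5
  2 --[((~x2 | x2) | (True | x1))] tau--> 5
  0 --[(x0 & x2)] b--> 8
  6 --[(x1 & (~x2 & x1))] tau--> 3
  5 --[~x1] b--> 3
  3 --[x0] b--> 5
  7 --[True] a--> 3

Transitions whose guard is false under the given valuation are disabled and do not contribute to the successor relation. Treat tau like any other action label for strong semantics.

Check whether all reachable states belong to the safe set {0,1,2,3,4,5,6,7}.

Answer: INVARIANT VIOLATED at state 8

Analysis:
Inv-set: {0,1,2,3,4,5,6,7}
R = {0,8}
  0: safe
  8: VIOLATES
counterexample path to 8: b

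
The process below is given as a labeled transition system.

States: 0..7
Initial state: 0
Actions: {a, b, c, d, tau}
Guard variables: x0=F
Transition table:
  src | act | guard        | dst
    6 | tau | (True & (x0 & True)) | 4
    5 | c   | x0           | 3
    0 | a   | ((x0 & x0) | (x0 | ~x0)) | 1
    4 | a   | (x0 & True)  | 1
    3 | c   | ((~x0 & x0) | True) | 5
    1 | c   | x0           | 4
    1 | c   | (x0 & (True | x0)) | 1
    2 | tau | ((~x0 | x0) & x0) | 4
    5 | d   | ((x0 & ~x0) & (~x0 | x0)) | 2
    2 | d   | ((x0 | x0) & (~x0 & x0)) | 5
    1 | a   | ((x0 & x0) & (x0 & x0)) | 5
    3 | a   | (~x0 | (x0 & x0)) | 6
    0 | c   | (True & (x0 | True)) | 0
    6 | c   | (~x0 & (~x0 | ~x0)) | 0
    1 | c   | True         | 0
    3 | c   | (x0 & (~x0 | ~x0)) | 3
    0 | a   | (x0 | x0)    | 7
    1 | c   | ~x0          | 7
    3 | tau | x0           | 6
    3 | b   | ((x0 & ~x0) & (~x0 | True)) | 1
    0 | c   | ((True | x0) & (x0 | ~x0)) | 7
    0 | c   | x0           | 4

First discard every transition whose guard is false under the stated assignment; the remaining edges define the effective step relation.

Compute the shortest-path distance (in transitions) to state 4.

Answer: UNREACHABLE

Trace:
Layered search for 4:
  Layer 0: {0}
  Layer 1: {1,7}
4 never appears.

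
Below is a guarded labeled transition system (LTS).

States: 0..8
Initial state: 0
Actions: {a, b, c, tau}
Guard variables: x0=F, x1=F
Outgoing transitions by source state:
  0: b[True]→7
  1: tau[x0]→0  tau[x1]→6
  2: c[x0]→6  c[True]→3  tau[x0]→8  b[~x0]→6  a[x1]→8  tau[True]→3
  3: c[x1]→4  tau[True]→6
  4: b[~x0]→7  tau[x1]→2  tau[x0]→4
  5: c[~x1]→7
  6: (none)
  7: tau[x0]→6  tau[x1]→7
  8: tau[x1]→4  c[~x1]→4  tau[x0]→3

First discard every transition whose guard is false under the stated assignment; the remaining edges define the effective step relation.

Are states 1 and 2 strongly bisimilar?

Answer: NOT BISIMILAR

Trace:
Bisimulation quotient by refinement:
  π0 = {{0,1,2,3,4,5,6,7,8}}
  π1 = {{0,4},{1,6,7},{2},{3},{5,8}}
  π2 = {{0,4},{1,6,7},{2},{3},{5},{8}}
Fixed point at round 3; 6 class(es).
1∈{1,6,7}, 2∈{2}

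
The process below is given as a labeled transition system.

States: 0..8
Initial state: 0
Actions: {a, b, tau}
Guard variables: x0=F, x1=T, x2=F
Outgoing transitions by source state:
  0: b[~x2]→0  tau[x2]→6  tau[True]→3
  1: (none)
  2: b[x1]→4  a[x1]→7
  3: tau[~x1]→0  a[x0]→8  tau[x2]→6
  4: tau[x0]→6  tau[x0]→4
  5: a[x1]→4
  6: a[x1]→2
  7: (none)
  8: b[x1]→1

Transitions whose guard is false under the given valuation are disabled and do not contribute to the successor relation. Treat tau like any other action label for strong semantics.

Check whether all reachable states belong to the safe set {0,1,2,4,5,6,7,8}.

Answer: INVARIANT VIOLATED at state 3

Working:
Safe = {0,1,2,4,5,6,7,8}
Reach set: {0,3}
  0: ✓
  3: outside
reach 3 via tau — violates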